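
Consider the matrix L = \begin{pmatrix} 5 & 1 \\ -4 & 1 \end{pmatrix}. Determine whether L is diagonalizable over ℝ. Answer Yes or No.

No

Characteristic polynomial: p(r) = r^2 - 6r + 9 = (r - 3)^2.
r = 3 has algebraic multiplicity 2; rank(L − 3I) = 1, so geometric multiplicity = 1.
Geometric multiplicity < algebraic multiplicity, so L is not diagonalizable.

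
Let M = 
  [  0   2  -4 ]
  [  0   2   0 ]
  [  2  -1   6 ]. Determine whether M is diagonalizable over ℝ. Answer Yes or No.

Characteristic polynomial: p(s) = s^3 - 8s^2 + 20s - 16 = (s - 4)(s - 2)^2.
s = 2 has algebraic multiplicity 2; rank(M − 2I) = 2, so geometric multiplicity = 1.
Geometric multiplicity < algebraic multiplicity, so M is not diagonalizable.

No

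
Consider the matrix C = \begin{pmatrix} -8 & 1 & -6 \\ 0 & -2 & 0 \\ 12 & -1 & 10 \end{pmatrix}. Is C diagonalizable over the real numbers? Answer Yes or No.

No

Characteristic polynomial: p(t) = t^3 - 12t - 16 = (t - 4)(t + 2)^2.
t = -2 has algebraic multiplicity 2; rank(C + 2I) = 2, so geometric multiplicity = 1.
Geometric multiplicity < algebraic multiplicity, so C is not diagonalizable.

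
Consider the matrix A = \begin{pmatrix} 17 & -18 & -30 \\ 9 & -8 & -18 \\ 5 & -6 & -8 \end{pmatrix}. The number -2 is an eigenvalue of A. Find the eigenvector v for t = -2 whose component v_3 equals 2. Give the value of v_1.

6

A + 2I = [[19, -18, -30], [9, -6, -18], [5, -6, -6]].
Solving (A + 2I)v = 0 gives the eigenspace spanned by (6, 3, 2).
With v_3 = 2, v = (6, 3, 2), so v_1 = 6.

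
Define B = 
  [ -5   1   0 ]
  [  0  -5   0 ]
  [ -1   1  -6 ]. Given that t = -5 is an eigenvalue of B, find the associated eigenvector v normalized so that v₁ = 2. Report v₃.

-2

B + 5I = [[0, 1, 0], [0, 0, 0], [-1, 1, -1]].
Solving (B + 5I)v = 0 gives the eigenspace spanned by (2, 0, -2).
With v₁ = 2, v = (2, 0, -2), so v₃ = -2.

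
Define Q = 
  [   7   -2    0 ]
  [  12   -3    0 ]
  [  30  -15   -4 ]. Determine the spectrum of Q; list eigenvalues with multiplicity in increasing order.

Characteristic polynomial: p(r) = r^3 - 13r + 12 = (r - 3)(r - 1)(r + 4).
Roots (with multiplicity): -4, 1, 3.

-4, 1, 3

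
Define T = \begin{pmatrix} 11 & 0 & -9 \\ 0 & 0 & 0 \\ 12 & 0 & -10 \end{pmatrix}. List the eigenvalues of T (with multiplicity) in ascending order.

-1, 0, 2

Characteristic polynomial: p(r) = r^3 - r^2 - 2r = r(r - 2)(r + 1).
Roots (with multiplicity): -1, 0, 2.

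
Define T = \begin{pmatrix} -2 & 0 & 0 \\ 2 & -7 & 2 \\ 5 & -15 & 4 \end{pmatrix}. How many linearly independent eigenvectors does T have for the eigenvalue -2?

T + 2I = [[0, 0, 0], [2, -5, 2], [5, -15, 6]].
This matrix has rank 2, so its null space has dimension 3 − 2 = 1.

1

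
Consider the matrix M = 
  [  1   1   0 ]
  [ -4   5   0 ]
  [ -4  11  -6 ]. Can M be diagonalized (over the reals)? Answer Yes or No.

Characteristic polynomial: p(μ) = μ^3 - 27μ + 54 = (μ - 3)^2(μ + 6).
μ = 3 has algebraic multiplicity 2; rank(M − 3I) = 2, so geometric multiplicity = 1.
Geometric multiplicity < algebraic multiplicity, so M is not diagonalizable.

No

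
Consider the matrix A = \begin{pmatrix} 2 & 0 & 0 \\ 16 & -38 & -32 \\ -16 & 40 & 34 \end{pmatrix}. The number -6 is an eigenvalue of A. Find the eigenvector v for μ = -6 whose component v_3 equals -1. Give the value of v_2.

A + 6I = [[8, 0, 0], [16, -32, -32], [-16, 40, 40]].
Solving (A + 6I)v = 0 gives the eigenspace spanned by (0, 1, -1).
With v_3 = -1, v = (0, 1, -1), so v_2 = 1.

1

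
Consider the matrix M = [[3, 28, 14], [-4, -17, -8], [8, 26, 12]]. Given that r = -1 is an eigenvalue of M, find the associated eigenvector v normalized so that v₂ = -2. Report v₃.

M + 1I = [[4, 28, 14], [-4, -16, -8], [8, 26, 13]].
Solving (M + 1I)v = 0 gives the eigenspace spanned by (0, -2, 4).
With v₂ = -2, v = (0, -2, 4), so v₃ = 4.

4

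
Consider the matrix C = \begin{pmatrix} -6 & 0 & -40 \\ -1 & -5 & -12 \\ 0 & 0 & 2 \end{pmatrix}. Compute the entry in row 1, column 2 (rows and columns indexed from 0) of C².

76

Characteristic polynomial: s^3 + 9s^2 + 8s - 60 = (s - 2)(s + 5)(s + 6), so the eigenvalues are -6, -5, 2.
s=-6: eigenvector (1, 1, 0).
s=-5: eigenvector (0, 1, 0).
s=2: eigenvector (-5, -1, 1).
P = [[1, 0, -5], [1, 1, -1], [0, 0, 1]], D = diag(-6, -5, 2), P⁻¹ = [[1, 0, 5], [-1, 1, -4], [0, 0, 1]].
C² = P·diag(36, 25, 4)·P⁻¹ = [[36, 0, 160], [11, 25, 76], [0, 0, 4]].
The requested entry is 76.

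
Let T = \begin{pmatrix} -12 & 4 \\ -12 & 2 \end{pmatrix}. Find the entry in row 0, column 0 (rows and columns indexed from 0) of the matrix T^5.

Characteristic polynomial: μ^2 + 10μ + 24 = (μ + 4)(μ + 6), so the eigenvalues are -6, -4.
μ=-4: eigenvector (1, 2).
μ=-6: eigenvector (-2, -3).
P = [[1, -2], [2, -3]], D = diag(-4, -6), P⁻¹ = [[-3, 2], [-2, 1]].
T⁵ = P·diag(-1024, -7776)·P⁻¹ = [[-28032, 13504], [-40512, 19232]].
The requested entry is -28032.

-28032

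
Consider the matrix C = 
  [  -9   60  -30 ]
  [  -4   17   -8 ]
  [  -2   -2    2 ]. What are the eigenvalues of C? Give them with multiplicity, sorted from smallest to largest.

1, 3, 6

Characteristic polynomial: p(t) = t^3 - 10t^2 + 27t - 18 = (t - 6)(t - 3)(t - 1).
Roots (with multiplicity): 1, 3, 6.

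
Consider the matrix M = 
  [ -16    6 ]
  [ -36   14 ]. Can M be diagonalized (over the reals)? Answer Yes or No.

Characteristic polynomial: p(λ) = λ^2 + 2λ - 8 = (λ - 2)(λ + 4).
All 2 eigenvalues are distinct, so M is diagonalizable.

Yes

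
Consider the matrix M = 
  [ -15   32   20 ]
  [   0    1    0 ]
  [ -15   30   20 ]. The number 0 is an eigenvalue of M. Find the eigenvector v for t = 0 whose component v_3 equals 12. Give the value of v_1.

M = [[-15, 32, 20], [0, 1, 0], [-15, 30, 20]].
Solving (M)v = 0 gives the eigenspace spanned by (16, 0, 12).
With v_3 = 12, v = (16, 0, 12), so v_1 = 16.

16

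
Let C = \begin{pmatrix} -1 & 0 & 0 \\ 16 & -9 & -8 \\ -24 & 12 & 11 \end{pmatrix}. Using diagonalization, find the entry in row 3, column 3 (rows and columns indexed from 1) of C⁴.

Characteristic polynomial: μ^3 - μ^2 - 5μ - 3 = (μ - 3)(μ + 1)^2, so the eigenvalues are -1, -1, 3.
μ=-1: eigenvector (1, -2, 4).
μ=3: eigenvector (0, -2, 3).
μ=-1: eigenvector (0, -1, 1).
P = [[1, 0, 0], [-2, -2, -1], [4, 3, 1]], D = diag(-1, 3, -1), P⁻¹ = [[1, 0, 0], [-2, 1, 1], [2, -3, -2]].
C⁴ = P·diag(1, 81, 1)·P⁻¹ = [[1, 0, 0], [320, -159, -160], [-480, 240, 241]].
The requested entry is 241.

241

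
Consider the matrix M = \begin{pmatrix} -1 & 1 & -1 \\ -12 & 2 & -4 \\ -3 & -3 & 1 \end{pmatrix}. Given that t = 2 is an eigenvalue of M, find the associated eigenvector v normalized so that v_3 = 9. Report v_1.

-3

M − 2I = [[-3, 1, -1], [-12, 0, -4], [-3, -3, -1]].
Solving (M − 2I)v = 0 gives the eigenspace spanned by (-3, 0, 9).
With v_3 = 9, v = (-3, 0, 9), so v_1 = -3.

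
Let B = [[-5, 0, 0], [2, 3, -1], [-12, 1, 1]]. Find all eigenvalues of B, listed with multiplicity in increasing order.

Characteristic polynomial: p(s) = s^3 + s^2 - 16s + 20 = (s - 2)^2(s + 5).
Roots (with multiplicity): -5, 2, 2.

-5, 2, 2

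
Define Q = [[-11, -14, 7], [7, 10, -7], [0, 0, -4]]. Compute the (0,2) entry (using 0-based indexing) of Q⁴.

-175

Characteristic polynomial: t^3 + 5t^2 - 8t - 48 = (t - 3)(t + 4)^2, so the eigenvalues are -4, -4, 3.
t=-4: eigenvector (1, 0, 1).
t=3: eigenvector (-1, 1, 0).
t=-4: eigenvector (-1, 1, 1).
P = [[1, -1, -1], [0, 1, 1], [1, 0, 1]], D = diag(-4, 3, -4), P⁻¹ = [[1, 1, 0], [1, 2, -1], [-1, -1, 1]].
Q⁴ = P·diag(256, 81, 256)·P⁻¹ = [[431, 350, -175], [-175, -94, 175], [0, 0, 256]].
The requested entry is -175.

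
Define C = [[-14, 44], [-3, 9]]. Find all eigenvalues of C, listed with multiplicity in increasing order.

Characteristic polynomial: p(t) = t^2 + 5t + 6 = (t + 2)(t + 3).
Roots (with multiplicity): -3, -2.

-3, -2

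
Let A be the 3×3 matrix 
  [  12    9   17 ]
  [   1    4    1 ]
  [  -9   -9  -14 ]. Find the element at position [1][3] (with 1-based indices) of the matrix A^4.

Characteristic polynomial: t^3 - 2t^2 - 23t + 60 = (t - 4)(t - 3)(t + 5), so the eigenvalues are -5, 3, 4.
t=4: eigenvector (1, 1, -1).
t=-5: eigenvector (1, 0, -1).
t=3: eigenvector (1, -1, 0).
P = [[1, 1, 1], [1, 0, -1], [-1, -1, 0]], D = diag(4, -5, 3), P⁻¹ = [[1, 1, 1], [-1, -1, -2], [1, 0, 1]].
A⁴ = P·diag(256, 625, 81)·P⁻¹ = [[-288, -369, -913], [175, 256, 175], [369, 369, 994]].
The requested entry is -913.

-913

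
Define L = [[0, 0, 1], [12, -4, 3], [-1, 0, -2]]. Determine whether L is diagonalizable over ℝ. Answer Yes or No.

Characteristic polynomial: p(λ) = λ^3 + 6λ^2 + 9λ + 4 = (λ + 1)^2(λ + 4).
λ = -1 has algebraic multiplicity 2; rank(L + 1I) = 2, so geometric multiplicity = 1.
Geometric multiplicity < algebraic multiplicity, so L is not diagonalizable.

No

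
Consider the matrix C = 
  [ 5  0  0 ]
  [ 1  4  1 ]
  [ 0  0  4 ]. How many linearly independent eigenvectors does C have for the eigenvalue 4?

C − 4I = [[1, 0, 0], [1, 0, 1], [0, 0, 0]].
This matrix has rank 2, so its null space has dimension 3 − 2 = 1.

1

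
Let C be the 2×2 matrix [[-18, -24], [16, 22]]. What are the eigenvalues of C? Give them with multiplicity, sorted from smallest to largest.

Characteristic polynomial: p(λ) = λ^2 - 4λ - 12 = (λ - 6)(λ + 2).
Roots (with multiplicity): -2, 6.

-2, 6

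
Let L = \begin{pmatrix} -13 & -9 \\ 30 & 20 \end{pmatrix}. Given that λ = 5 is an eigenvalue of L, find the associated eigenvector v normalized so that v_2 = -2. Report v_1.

1

L − 5I = [[-18, -9], [30, 15]].
Solving (L − 5I)v = 0 gives the eigenspace spanned by (1, -2).
With v_2 = -2, v = (1, -2), so v_1 = 1.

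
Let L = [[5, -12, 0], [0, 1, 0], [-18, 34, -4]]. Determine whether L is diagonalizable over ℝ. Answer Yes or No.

Characteristic polynomial: p(μ) = μ^3 - 2μ^2 - 19μ + 20 = (μ - 5)(μ - 1)(μ + 4).
All 3 eigenvalues are distinct, so L is diagonalizable.

Yes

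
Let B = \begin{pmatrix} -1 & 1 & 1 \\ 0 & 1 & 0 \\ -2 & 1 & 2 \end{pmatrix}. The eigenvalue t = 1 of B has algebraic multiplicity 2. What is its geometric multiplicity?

2

B − 1I = [[-2, 1, 1], [0, 0, 0], [-2, 1, 1]].
This matrix has rank 1, so its null space has dimension 3 − 1 = 2.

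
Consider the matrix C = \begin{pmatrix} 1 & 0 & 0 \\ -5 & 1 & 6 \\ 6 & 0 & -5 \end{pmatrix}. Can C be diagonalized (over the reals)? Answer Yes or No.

Characteristic polynomial: p(t) = t^3 + 3t^2 - 9t + 5 = (t - 1)^2(t + 5).
t = 1 has algebraic multiplicity 2; rank(C − 1I) = 2, so geometric multiplicity = 1.
Geometric multiplicity < algebraic multiplicity, so C is not diagonalizable.

No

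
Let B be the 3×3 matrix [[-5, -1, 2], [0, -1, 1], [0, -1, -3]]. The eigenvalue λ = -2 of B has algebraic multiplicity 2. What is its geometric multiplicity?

1

B + 2I = [[-3, -1, 2], [0, 1, 1], [0, -1, -1]].
This matrix has rank 2, so its null space has dimension 3 − 2 = 1.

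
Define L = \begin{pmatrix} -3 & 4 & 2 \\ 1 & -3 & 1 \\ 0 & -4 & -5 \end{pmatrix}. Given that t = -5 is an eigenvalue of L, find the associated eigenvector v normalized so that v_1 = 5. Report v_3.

-5

L + 5I = [[2, 4, 2], [1, 2, 1], [0, -4, 0]].
Solving (L + 5I)v = 0 gives the eigenspace spanned by (5, 0, -5).
With v_1 = 5, v = (5, 0, -5), so v_3 = -5.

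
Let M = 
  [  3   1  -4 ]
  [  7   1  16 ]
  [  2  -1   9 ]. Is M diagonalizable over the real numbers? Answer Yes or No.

No

Characteristic polynomial: p(μ) = μ^3 - 13μ^2 + 56μ - 80 = (μ - 5)(μ - 4)^2.
μ = 4 has algebraic multiplicity 2; rank(M − 4I) = 2, so geometric multiplicity = 1.
Geometric multiplicity < algebraic multiplicity, so M is not diagonalizable.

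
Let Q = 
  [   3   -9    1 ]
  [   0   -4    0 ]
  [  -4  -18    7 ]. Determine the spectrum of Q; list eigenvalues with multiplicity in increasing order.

Characteristic polynomial: p(s) = s^3 - 6s^2 - 15s + 100 = (s - 5)^2(s + 4).
Roots (with multiplicity): -4, 5, 5.

-4, 5, 5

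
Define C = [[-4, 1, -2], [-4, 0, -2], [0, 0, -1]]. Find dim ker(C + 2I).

C + 2I = [[-2, 1, -2], [-4, 2, -2], [0, 0, 1]].
This matrix has rank 2, so its null space has dimension 3 − 2 = 1.

1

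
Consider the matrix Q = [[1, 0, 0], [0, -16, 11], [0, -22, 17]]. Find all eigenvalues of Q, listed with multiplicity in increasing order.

Characteristic polynomial: p(λ) = λ^3 - 2λ^2 - 29λ + 30 = (λ - 6)(λ - 1)(λ + 5).
Roots (with multiplicity): -5, 1, 6.

-5, 1, 6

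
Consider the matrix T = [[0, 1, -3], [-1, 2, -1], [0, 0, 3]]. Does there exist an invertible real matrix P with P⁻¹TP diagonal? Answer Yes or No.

No

Characteristic polynomial: p(s) = s^3 - 5s^2 + 7s - 3 = (s - 3)(s - 1)^2.
s = 1 has algebraic multiplicity 2; rank(T − 1I) = 2, so geometric multiplicity = 1.
Geometric multiplicity < algebraic multiplicity, so T is not diagonalizable.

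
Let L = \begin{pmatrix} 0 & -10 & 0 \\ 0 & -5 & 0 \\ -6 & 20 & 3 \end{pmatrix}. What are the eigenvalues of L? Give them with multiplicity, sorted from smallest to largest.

Characteristic polynomial: p(r) = r^3 + 2r^2 - 15r = r(r - 3)(r + 5).
Roots (with multiplicity): -5, 0, 3.

-5, 0, 3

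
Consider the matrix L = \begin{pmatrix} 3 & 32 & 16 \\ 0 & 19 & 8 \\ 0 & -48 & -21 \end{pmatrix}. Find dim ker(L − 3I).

2

L − 3I = [[0, 32, 16], [0, 16, 8], [0, -48, -24]].
This matrix has rank 1, so its null space has dimension 3 − 1 = 2.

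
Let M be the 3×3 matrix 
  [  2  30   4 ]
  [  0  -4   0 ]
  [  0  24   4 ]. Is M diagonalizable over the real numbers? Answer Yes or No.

Yes

Characteristic polynomial: p(t) = t^3 - 2t^2 - 16t + 32 = (t - 4)(t - 2)(t + 4).
All 3 eigenvalues are distinct, so M is diagonalizable.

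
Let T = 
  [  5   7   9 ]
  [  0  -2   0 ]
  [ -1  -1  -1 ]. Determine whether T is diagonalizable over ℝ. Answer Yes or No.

No

Characteristic polynomial: p(s) = s^3 - 2s^2 - 4s + 8 = (s - 2)^2(s + 2).
s = 2 has algebraic multiplicity 2; rank(T − 2I) = 2, so geometric multiplicity = 1.
Geometric multiplicity < algebraic multiplicity, so T is not diagonalizable.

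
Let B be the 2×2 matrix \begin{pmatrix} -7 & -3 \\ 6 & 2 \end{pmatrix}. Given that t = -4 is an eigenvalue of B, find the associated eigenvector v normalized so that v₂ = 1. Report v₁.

-1

B + 4I = [[-3, -3], [6, 6]].
Solving (B + 4I)v = 0 gives the eigenspace spanned by (-1, 1).
With v₂ = 1, v = (-1, 1), so v₁ = -1.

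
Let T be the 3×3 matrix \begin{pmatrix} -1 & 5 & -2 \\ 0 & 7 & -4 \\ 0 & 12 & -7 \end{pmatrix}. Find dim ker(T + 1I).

T + 1I = [[0, 5, -2], [0, 8, -4], [0, 12, -6]].
This matrix has rank 2, so its null space has dimension 3 − 2 = 1.

1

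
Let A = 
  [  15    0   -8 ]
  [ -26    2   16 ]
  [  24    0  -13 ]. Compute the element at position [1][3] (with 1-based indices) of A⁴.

-160

Characteristic polynomial: μ^3 - 4μ^2 + μ + 6 = (μ - 3)(μ - 2)(μ + 1), so the eigenvalues are -1, 2, 3.
μ=-1: eigenvector (1, -2, 2).
μ=2: eigenvector (0, 1, 0).
μ=3: eigenvector (-2, 4, -3).
P = [[1, 0, -2], [-2, 1, 4], [2, 0, -3]], D = diag(-1, 2, 3), P⁻¹ = [[-3, 0, 2], [2, 1, 0], [-2, 0, 1]].
A⁴ = P·diag(1, 16, 81)·P⁻¹ = [[321, 0, -160], [-610, 16, 320], [480, 0, -239]].
The requested entry is -160.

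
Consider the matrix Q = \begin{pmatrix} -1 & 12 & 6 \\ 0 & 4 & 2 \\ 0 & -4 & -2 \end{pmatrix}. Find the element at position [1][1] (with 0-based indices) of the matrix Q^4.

32

Characteristic polynomial: λ^3 - λ^2 - 2λ = λ(λ - 2)(λ + 1), so the eigenvalues are -1, 0, 2.
λ=-1: eigenvector (1, 0, 0).
λ=2: eigenvector (2, 1, -1).
λ=0: eigenvector (0, -1, 2).
P = [[1, 2, 0], [0, 1, -1], [0, -1, 2]], D = diag(-1, 2, 0), P⁻¹ = [[1, -4, -2], [0, 2, 1], [0, 1, 1]].
Q⁴ = P·diag(1, 16, 0)·P⁻¹ = [[1, 60, 30], [0, 32, 16], [0, -32, -16]].
The requested entry is 32.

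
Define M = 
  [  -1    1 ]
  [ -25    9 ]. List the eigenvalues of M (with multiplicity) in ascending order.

4, 4

Characteristic polynomial: p(r) = r^2 - 8r + 16 = (r - 4)^2.
Roots (with multiplicity): 4, 4.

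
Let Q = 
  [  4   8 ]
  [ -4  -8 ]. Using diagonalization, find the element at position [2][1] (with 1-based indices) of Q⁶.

4096

Characteristic polynomial: r^2 + 4r = r(r + 4), so the eigenvalues are -4, 0.
r=0: eigenvector (-2, 1).
r=-4: eigenvector (-1, 1).
P = [[-2, -1], [1, 1]], D = diag(0, -4), P⁻¹ = [[-1, -1], [1, 2]].
Q⁶ = P·diag(0, 4096)·P⁻¹ = [[-4096, -8192], [4096, 8192]].
The requested entry is 4096.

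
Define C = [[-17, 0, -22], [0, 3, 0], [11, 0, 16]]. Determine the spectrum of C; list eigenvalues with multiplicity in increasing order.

Characteristic polynomial: p(μ) = μ^3 - 2μ^2 - 33μ + 90 = (μ - 5)(μ - 3)(μ + 6).
Roots (with multiplicity): -6, 3, 5.

-6, 3, 5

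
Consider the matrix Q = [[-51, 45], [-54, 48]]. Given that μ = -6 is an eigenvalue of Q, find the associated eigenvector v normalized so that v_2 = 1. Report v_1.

Q + 6I = [[-45, 45], [-54, 54]].
Solving (Q + 6I)v = 0 gives the eigenspace spanned by (1, 1).
With v_2 = 1, v = (1, 1), so v_1 = 1.

1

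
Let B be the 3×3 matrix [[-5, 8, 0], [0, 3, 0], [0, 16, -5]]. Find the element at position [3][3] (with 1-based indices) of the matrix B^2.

Characteristic polynomial: s^3 + 7s^2 - 5s - 75 = (s - 3)(s + 5)^2, so the eigenvalues are -5, -5, 3.
s=-5: eigenvector (1, 0, 0).
s=3: eigenvector (1, 1, 2).
s=-5: eigenvector (-2, 0, 1).
P = [[1, 1, -2], [0, 1, 0], [0, 2, 1]], D = diag(-5, 3, -5), P⁻¹ = [[1, -5, 2], [0, 1, 0], [0, -2, 1]].
B² = P·diag(25, 9, 25)·P⁻¹ = [[25, -16, 0], [0, 9, 0], [0, -32, 25]].
The requested entry is 25.

25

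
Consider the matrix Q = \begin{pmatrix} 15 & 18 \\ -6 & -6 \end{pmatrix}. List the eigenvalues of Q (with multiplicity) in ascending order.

Characteristic polynomial: p(r) = r^2 - 9r + 18 = (r - 6)(r - 3).
Roots (with multiplicity): 3, 6.

3, 6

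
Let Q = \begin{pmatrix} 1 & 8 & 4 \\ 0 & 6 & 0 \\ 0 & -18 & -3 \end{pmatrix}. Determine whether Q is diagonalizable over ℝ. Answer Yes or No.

Yes

Characteristic polynomial: p(r) = r^3 - 4r^2 - 15r + 18 = (r - 6)(r - 1)(r + 3).
All 3 eigenvalues are distinct, so Q is diagonalizable.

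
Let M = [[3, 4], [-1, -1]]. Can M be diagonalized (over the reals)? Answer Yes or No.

Characteristic polynomial: p(t) = t^2 - 2t + 1 = (t - 1)^2.
t = 1 has algebraic multiplicity 2; rank(M − 1I) = 1, so geometric multiplicity = 1.
Geometric multiplicity < algebraic multiplicity, so M is not diagonalizable.

No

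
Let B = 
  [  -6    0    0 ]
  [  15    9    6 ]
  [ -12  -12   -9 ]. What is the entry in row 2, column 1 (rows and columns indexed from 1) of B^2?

-27

Characteristic polynomial: r^3 + 6r^2 - 9r - 54 = (r - 3)(r + 3)(r + 6), so the eigenvalues are -6, -3, 3.
r=-6: eigenvector (1, -1, 0).
r=3: eigenvector (0, 1, -1).
r=-3: eigenvector (0, 1, -2).
P = [[1, 0, 0], [-1, 1, 1], [0, -1, -2]], D = diag(-6, 3, -3), P⁻¹ = [[1, 0, 0], [2, 2, 1], [-1, -1, -1]].
B² = P·diag(36, 9, 9)·P⁻¹ = [[36, 0, 0], [-27, 9, 0], [0, 0, 9]].
The requested entry is -27.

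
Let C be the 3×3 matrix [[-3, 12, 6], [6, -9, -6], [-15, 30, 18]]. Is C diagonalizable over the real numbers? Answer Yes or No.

Yes

Characteristic polynomial: p(r) = r^3 - 6r^2 + 9r = r(r - 3)^2.
r = 3 has algebraic multiplicity 2; rank(C − 3I) = 1, so geometric multiplicity = 2.
Every eigenvalue has geometric = algebraic multiplicity, so C is diagonalizable.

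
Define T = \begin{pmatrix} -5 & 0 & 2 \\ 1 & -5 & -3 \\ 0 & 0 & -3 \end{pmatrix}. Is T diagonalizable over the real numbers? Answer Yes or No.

Characteristic polynomial: p(μ) = μ^3 + 13μ^2 + 55μ + 75 = (μ + 3)(μ + 5)^2.
μ = -5 has algebraic multiplicity 2; rank(T + 5I) = 2, so geometric multiplicity = 1.
Geometric multiplicity < algebraic multiplicity, so T is not diagonalizable.

No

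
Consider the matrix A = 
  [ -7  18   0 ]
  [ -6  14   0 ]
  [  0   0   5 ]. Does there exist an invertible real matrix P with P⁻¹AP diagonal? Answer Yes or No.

Yes

Characteristic polynomial: p(t) = t^3 - 12t^2 + 45t - 50 = (t - 5)^2(t - 2).
t = 5 has algebraic multiplicity 2; rank(A − 5I) = 1, so geometric multiplicity = 2.
Every eigenvalue has geometric = algebraic multiplicity, so A is diagonalizable.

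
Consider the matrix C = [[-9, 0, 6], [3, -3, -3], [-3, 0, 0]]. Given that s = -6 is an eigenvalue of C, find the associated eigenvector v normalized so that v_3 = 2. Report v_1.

C + 6I = [[-3, 0, 6], [3, 3, -3], [-3, 0, 6]].
Solving (C + 6I)v = 0 gives the eigenspace spanned by (4, -2, 2).
With v_3 = 2, v = (4, -2, 2), so v_1 = 4.

4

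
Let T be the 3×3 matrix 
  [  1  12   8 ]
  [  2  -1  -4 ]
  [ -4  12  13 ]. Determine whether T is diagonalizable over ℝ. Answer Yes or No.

Characteristic polynomial: p(λ) = λ^3 - 13λ^2 + 55λ - 75 = (λ - 5)^2(λ - 3).
λ = 5 has algebraic multiplicity 2; rank(T − 5I) = 1, so geometric multiplicity = 2.
Every eigenvalue has geometric = algebraic multiplicity, so T is diagonalizable.

Yes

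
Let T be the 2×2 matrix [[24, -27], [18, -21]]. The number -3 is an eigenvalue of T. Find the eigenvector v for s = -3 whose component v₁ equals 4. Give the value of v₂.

4

T + 3I = [[27, -27], [18, -18]].
Solving (T + 3I)v = 0 gives the eigenspace spanned by (4, 4).
With v₁ = 4, v = (4, 4), so v₂ = 4.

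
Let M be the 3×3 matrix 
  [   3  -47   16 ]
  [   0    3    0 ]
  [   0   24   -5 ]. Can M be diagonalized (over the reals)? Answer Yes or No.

Characteristic polynomial: p(t) = t^3 - t^2 - 21t + 45 = (t - 3)^2(t + 5).
t = 3 has algebraic multiplicity 2; rank(M − 3I) = 2, so geometric multiplicity = 1.
Geometric multiplicity < algebraic multiplicity, so M is not diagonalizable.

No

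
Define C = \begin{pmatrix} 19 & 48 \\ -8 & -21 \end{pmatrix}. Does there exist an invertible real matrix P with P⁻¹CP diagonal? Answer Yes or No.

Yes

Characteristic polynomial: p(t) = t^2 + 2t - 15 = (t - 3)(t + 5).
All 2 eigenvalues are distinct, so C is diagonalizable.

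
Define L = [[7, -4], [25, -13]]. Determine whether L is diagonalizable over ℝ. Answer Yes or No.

No

Characteristic polynomial: p(λ) = λ^2 + 6λ + 9 = (λ + 3)^2.
λ = -3 has algebraic multiplicity 2; rank(L + 3I) = 1, so geometric multiplicity = 1.
Geometric multiplicity < algebraic multiplicity, so L is not diagonalizable.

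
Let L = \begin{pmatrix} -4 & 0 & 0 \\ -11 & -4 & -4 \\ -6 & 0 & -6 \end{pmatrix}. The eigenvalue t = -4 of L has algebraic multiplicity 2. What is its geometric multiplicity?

1

L + 4I = [[0, 0, 0], [-11, 0, -4], [-6, 0, -2]].
This matrix has rank 2, so its null space has dimension 3 − 2 = 1.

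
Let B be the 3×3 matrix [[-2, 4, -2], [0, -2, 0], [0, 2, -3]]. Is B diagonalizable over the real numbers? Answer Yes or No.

Characteristic polynomial: p(λ) = λ^3 + 7λ^2 + 16λ + 12 = (λ + 2)^2(λ + 3).
λ = -2 has algebraic multiplicity 2; rank(B + 2I) = 1, so geometric multiplicity = 2.
Every eigenvalue has geometric = algebraic multiplicity, so B is diagonalizable.

Yes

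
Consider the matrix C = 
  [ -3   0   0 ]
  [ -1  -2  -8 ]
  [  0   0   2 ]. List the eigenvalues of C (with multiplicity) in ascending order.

-3, -2, 2

Characteristic polynomial: p(s) = s^3 + 3s^2 - 4s - 12 = (s - 2)(s + 2)(s + 3).
Roots (with multiplicity): -3, -2, 2.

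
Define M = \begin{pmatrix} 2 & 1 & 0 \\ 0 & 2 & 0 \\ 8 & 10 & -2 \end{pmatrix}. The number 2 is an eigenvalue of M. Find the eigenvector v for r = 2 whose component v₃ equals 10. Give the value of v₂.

M − 2I = [[0, 1, 0], [0, 0, 0], [8, 10, -4]].
Solving (M − 2I)v = 0 gives the eigenspace spanned by (5, 0, 10).
With v₃ = 10, v = (5, 0, 10), so v₂ = 0.

0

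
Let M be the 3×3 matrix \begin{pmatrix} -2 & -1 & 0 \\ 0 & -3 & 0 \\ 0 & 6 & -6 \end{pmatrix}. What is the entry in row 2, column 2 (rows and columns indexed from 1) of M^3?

Characteristic polynomial: t^3 + 11t^2 + 36t + 36 = (t + 2)(t + 3)(t + 6), so the eigenvalues are -6, -3, -2.
t=-2: eigenvector (1, 0, 0).
t=-3: eigenvector (1, 1, 2).
t=-6: eigenvector (0, 0, 1).
P = [[1, 1, 0], [0, 1, 0], [0, 2, 1]], D = diag(-2, -3, -6), P⁻¹ = [[1, -1, 0], [0, 1, 0], [0, -2, 1]].
M³ = P·diag(-8, -27, -216)·P⁻¹ = [[-8, -19, 0], [0, -27, 0], [0, 378, -216]].
The requested entry is -27.

-27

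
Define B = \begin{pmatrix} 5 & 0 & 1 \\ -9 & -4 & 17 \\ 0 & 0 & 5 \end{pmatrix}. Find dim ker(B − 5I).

1

B − 5I = [[0, 0, 1], [-9, -9, 17], [0, 0, 0]].
This matrix has rank 2, so its null space has dimension 3 − 2 = 1.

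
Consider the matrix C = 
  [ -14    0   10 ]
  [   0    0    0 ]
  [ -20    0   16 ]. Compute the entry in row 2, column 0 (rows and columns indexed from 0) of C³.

-560

Characteristic polynomial: r^3 - 2r^2 - 24r = r(r - 6)(r + 4), so the eigenvalues are -4, 0, 6.
r=-4: eigenvector (1, 0, 1).
r=0: eigenvector (0, 1, 0).
r=6: eigenvector (1, 0, 2).
P = [[1, 0, 1], [0, 1, 0], [1, 0, 2]], D = diag(-4, 0, 6), P⁻¹ = [[2, 0, -1], [0, 1, 0], [-1, 0, 1]].
C³ = P·diag(-64, 0, 216)·P⁻¹ = [[-344, 0, 280], [0, 0, 0], [-560, 0, 496]].
The requested entry is -560.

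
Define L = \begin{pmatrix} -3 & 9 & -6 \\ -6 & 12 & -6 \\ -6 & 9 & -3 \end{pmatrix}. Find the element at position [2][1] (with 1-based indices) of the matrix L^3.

Characteristic polynomial: λ^3 - 6λ^2 + 9λ = λ(λ - 3)^2, so the eigenvalues are 0, 3, 3.
λ=3: eigenvector (-2, -2, -1).
λ=0: eigenvector (1, 1, 1).
λ=3: eigenvector (-1, -2, -2).
P = [[-2, 1, -1], [-2, 1, -2], [-1, 1, -2]], D = diag(3, 0, 3), P⁻¹ = [[0, -1, 1], [2, -3, 2], [1, -1, 0]].
L³ = P·diag(27, 0, 27)·P⁻¹ = [[-27, 81, -54], [-54, 108, -54], [-54, 81, -27]].
The requested entry is -54.

-54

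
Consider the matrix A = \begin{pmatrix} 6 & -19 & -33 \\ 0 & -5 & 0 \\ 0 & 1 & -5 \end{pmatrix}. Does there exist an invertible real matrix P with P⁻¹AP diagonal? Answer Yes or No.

Characteristic polynomial: p(r) = r^3 + 4r^2 - 35r - 150 = (r - 6)(r + 5)^2.
r = -5 has algebraic multiplicity 2; rank(A + 5I) = 2, so geometric multiplicity = 1.
Geometric multiplicity < algebraic multiplicity, so A is not diagonalizable.

No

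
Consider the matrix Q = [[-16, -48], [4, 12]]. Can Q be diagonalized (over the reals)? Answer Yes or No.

Characteristic polynomial: p(t) = t^2 + 4t = t(t + 4).
All 2 eigenvalues are distinct, so Q is diagonalizable.

Yes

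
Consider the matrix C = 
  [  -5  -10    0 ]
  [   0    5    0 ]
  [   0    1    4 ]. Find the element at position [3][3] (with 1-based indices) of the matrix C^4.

Characteristic polynomial: s^3 - 4s^2 - 25s + 100 = (s - 5)(s - 4)(s + 5), so the eigenvalues are -5, 4, 5.
s=-5: eigenvector (1, 0, 0).
s=5: eigenvector (-1, 1, 1).
s=4: eigenvector (0, 0, 1).
P = [[1, -1, 0], [0, 1, 0], [0, 1, 1]], D = diag(-5, 5, 4), P⁻¹ = [[1, 1, 0], [0, 1, 0], [0, -1, 1]].
C⁴ = P·diag(625, 625, 256)·P⁻¹ = [[625, 0, 0], [0, 625, 0], [0, 369, 256]].
The requested entry is 256.

256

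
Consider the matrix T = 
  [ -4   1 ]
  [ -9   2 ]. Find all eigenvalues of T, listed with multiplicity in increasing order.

Characteristic polynomial: p(λ) = λ^2 + 2λ + 1 = (λ + 1)^2.
Roots (with multiplicity): -1, -1.

-1, -1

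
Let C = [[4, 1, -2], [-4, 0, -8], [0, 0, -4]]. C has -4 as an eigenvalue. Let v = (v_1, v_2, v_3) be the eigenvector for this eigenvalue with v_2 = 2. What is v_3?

C + 4I = [[8, 1, -2], [-4, 4, -8], [0, 0, 0]].
Solving (C + 4I)v = 0 gives the eigenspace spanned by (0, 2, 1).
With v_2 = 2, v = (0, 2, 1), so v_3 = 1.

1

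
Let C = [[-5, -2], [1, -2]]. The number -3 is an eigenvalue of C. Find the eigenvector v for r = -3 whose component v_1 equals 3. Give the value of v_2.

-3

C + 3I = [[-2, -2], [1, 1]].
Solving (C + 3I)v = 0 gives the eigenspace spanned by (3, -3).
With v_1 = 3, v = (3, -3), so v_2 = -3.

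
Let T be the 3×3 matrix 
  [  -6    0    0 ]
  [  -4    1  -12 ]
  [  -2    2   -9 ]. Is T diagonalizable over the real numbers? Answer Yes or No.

Characteristic polynomial: p(s) = s^3 + 14s^2 + 63s + 90 = (s + 3)(s + 5)(s + 6).
All 3 eigenvalues are distinct, so T is diagonalizable.

Yes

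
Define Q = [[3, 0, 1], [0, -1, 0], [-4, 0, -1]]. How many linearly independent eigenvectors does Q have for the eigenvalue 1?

Q − 1I = [[2, 0, 1], [0, -2, 0], [-4, 0, -2]].
This matrix has rank 2, so its null space has dimension 3 − 2 = 1.

1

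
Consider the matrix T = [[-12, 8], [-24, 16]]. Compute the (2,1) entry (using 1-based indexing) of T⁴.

Characteristic polynomial: λ^2 - 4λ = λ(λ - 4), so the eigenvalues are 0, 4.
λ=0: eigenvector (-2, -3).
λ=4: eigenvector (1, 2).
P = [[-2, 1], [-3, 2]], D = diag(0, 4), P⁻¹ = [[-2, 1], [-3, 2]].
T⁴ = P·diag(0, 256)·P⁻¹ = [[-768, 512], [-1536, 1024]].
The requested entry is -1536.

-1536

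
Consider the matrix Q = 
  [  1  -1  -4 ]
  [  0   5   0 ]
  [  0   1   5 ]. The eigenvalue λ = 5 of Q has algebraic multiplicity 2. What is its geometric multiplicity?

1

Q − 5I = [[-4, -1, -4], [0, 0, 0], [0, 1, 0]].
This matrix has rank 2, so its null space has dimension 3 − 2 = 1.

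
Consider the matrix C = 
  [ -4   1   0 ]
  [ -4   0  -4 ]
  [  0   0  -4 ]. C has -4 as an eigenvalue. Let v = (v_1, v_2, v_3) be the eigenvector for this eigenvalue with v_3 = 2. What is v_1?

C + 4I = [[0, 1, 0], [-4, 4, -4], [0, 0, 0]].
Solving (C + 4I)v = 0 gives the eigenspace spanned by (-2, 0, 2).
With v_3 = 2, v = (-2, 0, 2), so v_1 = -2.

-2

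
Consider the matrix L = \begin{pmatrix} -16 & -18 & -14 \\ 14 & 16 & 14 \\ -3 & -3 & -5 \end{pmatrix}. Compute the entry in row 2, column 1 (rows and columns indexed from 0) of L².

21

Characteristic polynomial: s^3 + 5s^2 - 4s - 20 = (s - 2)(s + 2)(s + 5), so the eigenvalues are -5, -2, 2.
s=-2: eigenvector (1, 0, -1).
s=-5: eigenvector (2, -2, 1).
s=2: eigenvector (-1, 1, 0).
P = [[1, 2, -1], [0, -2, 1], [-1, 1, 0]], D = diag(-2, -5, 2), P⁻¹ = [[1, 1, 0], [1, 1, 1], [2, 3, 2]].
L² = P·diag(4, 25, 4)·P⁻¹ = [[46, 42, 42], [-42, -38, -42], [21, 21, 25]].
The requested entry is 21.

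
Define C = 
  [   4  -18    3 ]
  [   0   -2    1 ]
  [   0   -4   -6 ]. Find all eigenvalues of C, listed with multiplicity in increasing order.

-4, -4, 4

Characteristic polynomial: p(s) = s^3 + 4s^2 - 16s - 64 = (s - 4)(s + 4)^2.
Roots (with multiplicity): -4, -4, 4.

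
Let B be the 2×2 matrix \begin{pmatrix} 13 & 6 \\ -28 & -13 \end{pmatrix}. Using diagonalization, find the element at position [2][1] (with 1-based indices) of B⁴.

0

Characteristic polynomial: μ^2 - 1 = (μ - 1)(μ + 1), so the eigenvalues are -1, 1.
μ=1: eigenvector (1, -2).
μ=-1: eigenvector (-3, 7).
P = [[1, -3], [-2, 7]], D = diag(1, -1), P⁻¹ = [[7, 3], [2, 1]].
B⁴ = P·diag(1, 1)·P⁻¹ = [[1, 0], [0, 1]].
The requested entry is 0.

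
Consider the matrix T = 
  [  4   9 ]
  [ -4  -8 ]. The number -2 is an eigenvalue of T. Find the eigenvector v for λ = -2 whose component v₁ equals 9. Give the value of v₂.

T + 2I = [[6, 9], [-4, -6]].
Solving (T + 2I)v = 0 gives the eigenspace spanned by (9, -6).
With v₁ = 9, v = (9, -6), so v₂ = -6.

-6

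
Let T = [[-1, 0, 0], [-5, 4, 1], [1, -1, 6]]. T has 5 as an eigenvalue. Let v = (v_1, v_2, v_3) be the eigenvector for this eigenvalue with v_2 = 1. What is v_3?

T − 5I = [[-6, 0, 0], [-5, -1, 1], [1, -1, 1]].
Solving (T − 5I)v = 0 gives the eigenspace spanned by (0, 1, 1).
With v_2 = 1, v = (0, 1, 1), so v_3 = 1.

1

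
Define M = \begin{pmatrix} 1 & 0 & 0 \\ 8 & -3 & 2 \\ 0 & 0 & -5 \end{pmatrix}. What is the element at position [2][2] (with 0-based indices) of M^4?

Characteristic polynomial: s^3 + 7s^2 + 7s - 15 = (s - 1)(s + 3)(s + 5), so the eigenvalues are -5, -3, 1.
s=-3: eigenvector (0, 1, 0).
s=1: eigenvector (1, 2, 0).
s=-5: eigenvector (0, -1, 1).
P = [[0, 1, 0], [1, 2, -1], [0, 0, 1]], D = diag(-3, 1, -5), P⁻¹ = [[-2, 1, 1], [1, 0, 0], [0, 0, 1]].
M⁴ = P·diag(81, 1, 625)·P⁻¹ = [[1, 0, 0], [-160, 81, -544], [0, 0, 625]].
The requested entry is 625.

625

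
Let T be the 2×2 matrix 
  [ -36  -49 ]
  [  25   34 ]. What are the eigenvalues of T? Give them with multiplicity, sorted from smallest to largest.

-1, -1

Characteristic polynomial: p(r) = r^2 + 2r + 1 = (r + 1)^2.
Roots (with multiplicity): -1, -1.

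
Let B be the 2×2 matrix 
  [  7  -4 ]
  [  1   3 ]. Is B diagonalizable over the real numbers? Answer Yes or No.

Characteristic polynomial: p(t) = t^2 - 10t + 25 = (t - 5)^2.
t = 5 has algebraic multiplicity 2; rank(B − 5I) = 1, so geometric multiplicity = 1.
Geometric multiplicity < algebraic multiplicity, so B is not diagonalizable.

No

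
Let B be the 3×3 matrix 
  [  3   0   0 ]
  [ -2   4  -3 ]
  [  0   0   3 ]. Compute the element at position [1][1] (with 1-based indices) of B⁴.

81

Characteristic polynomial: r^3 - 10r^2 + 33r - 36 = (r - 4)(r - 3)^2, so the eigenvalues are 3, 3, 4.
r=3: eigenvector (1, -1, -1).
r=3: eigenvector (0, 3, 1).
r=4: eigenvector (0, 1, 0).
P = [[1, 0, 0], [-1, 3, 1], [-1, 1, 0]], D = diag(3, 3, 4), P⁻¹ = [[1, 0, 0], [1, 0, 1], [-2, 1, -3]].
B⁴ = P·diag(81, 81, 256)·P⁻¹ = [[81, 0, 0], [-350, 256, -525], [0, 0, 81]].
The requested entry is 81.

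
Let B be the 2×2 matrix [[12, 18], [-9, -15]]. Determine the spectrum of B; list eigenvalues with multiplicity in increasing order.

Characteristic polynomial: p(μ) = μ^2 + 3μ - 18 = (μ - 3)(μ + 6).
Roots (with multiplicity): -6, 3.

-6, 3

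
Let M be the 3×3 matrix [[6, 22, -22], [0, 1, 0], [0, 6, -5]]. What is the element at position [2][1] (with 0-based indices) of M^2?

Characteristic polynomial: μ^3 - 2μ^2 - 29μ + 30 = (μ - 6)(μ - 1)(μ + 5), so the eigenvalues are -5, 1, 6.
μ=1: eigenvector (0, 1, 1).
μ=6: eigenvector (1, 0, 0).
μ=-5: eigenvector (2, 0, 1).
P = [[0, 1, 2], [1, 0, 0], [1, 0, 1]], D = diag(1, 6, -5), P⁻¹ = [[0, 1, 0], [1, 2, -2], [0, -1, 1]].
M² = P·diag(1, 36, 25)·P⁻¹ = [[36, 22, -22], [0, 1, 0], [0, -24, 25]].
The requested entry is -24.

-24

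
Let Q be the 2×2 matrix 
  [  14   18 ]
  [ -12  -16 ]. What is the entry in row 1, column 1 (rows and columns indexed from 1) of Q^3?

Characteristic polynomial: t^2 + 2t - 8 = (t - 2)(t + 4), so the eigenvalues are -4, 2.
t=2: eigenvector (-3, 2).
t=-4: eigenvector (1, -1).
P = [[-3, 1], [2, -1]], D = diag(2, -4), P⁻¹ = [[-1, -1], [-2, -3]].
Q³ = P·diag(8, -64)·P⁻¹ = [[152, 216], [-144, -208]].
The requested entry is 152.

152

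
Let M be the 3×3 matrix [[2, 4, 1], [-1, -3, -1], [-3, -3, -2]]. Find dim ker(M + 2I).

M + 2I = [[4, 4, 1], [-1, -1, -1], [-3, -3, 0]].
This matrix has rank 2, so its null space has dimension 3 − 2 = 1.

1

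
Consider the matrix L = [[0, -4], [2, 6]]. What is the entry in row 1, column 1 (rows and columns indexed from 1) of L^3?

Characteristic polynomial: μ^2 - 6μ + 8 = (μ - 4)(μ - 2), so the eigenvalues are 2, 4.
μ=2: eigenvector (2, -1).
μ=4: eigenvector (1, -1).
P = [[2, 1], [-1, -1]], D = diag(2, 4), P⁻¹ = [[1, 1], [-1, -2]].
L³ = P·diag(8, 64)·P⁻¹ = [[-48, -112], [56, 120]].
The requested entry is -48.

-48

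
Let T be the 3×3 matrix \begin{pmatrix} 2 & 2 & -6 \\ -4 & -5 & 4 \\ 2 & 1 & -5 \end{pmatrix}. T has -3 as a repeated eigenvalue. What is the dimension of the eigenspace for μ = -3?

T + 3I = [[5, 2, -6], [-4, -2, 4], [2, 1, -2]].
This matrix has rank 2, so its null space has dimension 3 − 2 = 1.

1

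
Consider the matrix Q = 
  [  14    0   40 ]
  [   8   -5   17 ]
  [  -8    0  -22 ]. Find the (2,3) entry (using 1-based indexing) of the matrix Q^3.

923

Characteristic polynomial: r^3 + 13r^2 + 52r + 60 = (r + 2)(r + 5)(r + 6), so the eigenvalues are -6, -5, -2.
r=-5: eigenvector (0, 1, 0).
r=-2: eigenvector (5, 2, -2).
r=-6: eigenvector (-2, -1, 1).
P = [[0, 5, -2], [1, 2, -1], [0, -2, 1]], D = diag(-5, -2, -6), P⁻¹ = [[0, 1, 1], [1, 0, 2], [2, 0, 5]].
Q³ = P·diag(-125, -8, -216)·P⁻¹ = [[824, 0, 2080], [416, -125, 923], [-416, 0, -1048]].
The requested entry is 923.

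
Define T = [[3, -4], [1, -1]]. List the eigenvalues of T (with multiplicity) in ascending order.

1, 1

Characteristic polynomial: p(μ) = μ^2 - 2μ + 1 = (μ - 1)^2.
Roots (with multiplicity): 1, 1.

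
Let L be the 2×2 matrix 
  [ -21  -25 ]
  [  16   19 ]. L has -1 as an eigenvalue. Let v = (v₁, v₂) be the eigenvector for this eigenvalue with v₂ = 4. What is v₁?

L + 1I = [[-20, -25], [16, 20]].
Solving (L + 1I)v = 0 gives the eigenspace spanned by (-5, 4).
With v₂ = 4, v = (-5, 4), so v₁ = -5.

-5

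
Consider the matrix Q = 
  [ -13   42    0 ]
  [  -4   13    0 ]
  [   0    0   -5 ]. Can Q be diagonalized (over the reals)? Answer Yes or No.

Characteristic polynomial: p(t) = t^3 + 5t^2 - t - 5 = (t - 1)(t + 1)(t + 5).
All 3 eigenvalues are distinct, so Q is diagonalizable.

Yes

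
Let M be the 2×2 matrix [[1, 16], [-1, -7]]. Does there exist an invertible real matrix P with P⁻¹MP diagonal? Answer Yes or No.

No

Characteristic polynomial: p(μ) = μ^2 + 6μ + 9 = (μ + 3)^2.
μ = -3 has algebraic multiplicity 2; rank(M + 3I) = 1, so geometric multiplicity = 1.
Geometric multiplicity < algebraic multiplicity, so M is not diagonalizable.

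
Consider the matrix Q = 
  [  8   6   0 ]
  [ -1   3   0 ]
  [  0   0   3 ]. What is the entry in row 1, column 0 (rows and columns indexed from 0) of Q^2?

-11

Characteristic polynomial: λ^3 - 14λ^2 + 63λ - 90 = (λ - 6)(λ - 5)(λ - 3), so the eigenvalues are 3, 5, 6.
λ=6: eigenvector (3, -1, 0).
λ=5: eigenvector (-2, 1, 0).
λ=3: eigenvector (0, 0, 1).
P = [[3, -2, 0], [-1, 1, 0], [0, 0, 1]], D = diag(6, 5, 3), P⁻¹ = [[1, 2, 0], [1, 3, 0], [0, 0, 1]].
Q² = P·diag(36, 25, 9)·P⁻¹ = [[58, 66, 0], [-11, 3, 0], [0, 0, 9]].
The requested entry is -11.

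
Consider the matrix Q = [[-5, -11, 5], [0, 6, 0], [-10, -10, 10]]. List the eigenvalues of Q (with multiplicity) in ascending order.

Characteristic polynomial: p(λ) = λ^3 - 11λ^2 + 30λ = λ(λ - 6)(λ - 5).
Roots (with multiplicity): 0, 5, 6.

0, 5, 6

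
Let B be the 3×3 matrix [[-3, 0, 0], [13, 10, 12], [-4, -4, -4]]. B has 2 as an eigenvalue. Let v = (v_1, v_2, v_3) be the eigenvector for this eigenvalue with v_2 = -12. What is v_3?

8

B − 2I = [[-5, 0, 0], [13, 8, 12], [-4, -4, -6]].
Solving (B − 2I)v = 0 gives the eigenspace spanned by (0, -12, 8).
With v_2 = -12, v = (0, -12, 8), so v_3 = 8.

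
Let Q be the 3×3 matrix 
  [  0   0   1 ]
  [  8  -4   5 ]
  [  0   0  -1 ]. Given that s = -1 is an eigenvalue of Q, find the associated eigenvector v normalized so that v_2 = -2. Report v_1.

-2

Q + 1I = [[1, 0, 1], [8, -3, 5], [0, 0, 0]].
Solving (Q + 1I)v = 0 gives the eigenspace spanned by (-2, -2, 2).
With v_2 = -2, v = (-2, -2, 2), so v_1 = -2.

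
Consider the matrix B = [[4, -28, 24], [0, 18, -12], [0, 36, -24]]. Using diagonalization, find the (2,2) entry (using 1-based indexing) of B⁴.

Characteristic polynomial: r^3 + 2r^2 - 24r = r(r - 4)(r + 6), so the eigenvalues are -6, 0, 4.
r=4: eigenvector (1, 0, 0).
r=-6: eigenvector (-2, 1, 2).
r=0: eigenvector (4, -2, -3).
P = [[1, -2, 4], [0, 1, -2], [0, 2, -3]], D = diag(4, -6, 0), P⁻¹ = [[1, 2, 0], [0, -3, 2], [0, -2, 1]].
B⁴ = P·diag(256, 1296, 0)·P⁻¹ = [[256, 8288, -5184], [0, -3888, 2592], [0, -7776, 5184]].
The requested entry is -3888.

-3888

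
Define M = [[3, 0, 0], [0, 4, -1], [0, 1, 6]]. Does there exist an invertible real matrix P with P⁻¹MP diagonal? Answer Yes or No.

Characteristic polynomial: p(r) = r^3 - 13r^2 + 55r - 75 = (r - 5)^2(r - 3).
r = 5 has algebraic multiplicity 2; rank(M − 5I) = 2, so geometric multiplicity = 1.
Geometric multiplicity < algebraic multiplicity, so M is not diagonalizable.

No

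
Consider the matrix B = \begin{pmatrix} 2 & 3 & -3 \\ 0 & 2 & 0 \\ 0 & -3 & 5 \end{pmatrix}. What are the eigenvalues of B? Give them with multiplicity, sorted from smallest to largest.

2, 2, 5

Characteristic polynomial: p(t) = t^3 - 9t^2 + 24t - 20 = (t - 5)(t - 2)^2.
Roots (with multiplicity): 2, 2, 5.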